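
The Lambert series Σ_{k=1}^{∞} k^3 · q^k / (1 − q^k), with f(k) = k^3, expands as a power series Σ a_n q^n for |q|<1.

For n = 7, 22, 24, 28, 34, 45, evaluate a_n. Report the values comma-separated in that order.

344, 11988, 16380, 25112, 44226, 95382

q^7  k|7↦f(k): 1:1 7:343  a_7=344
[q^22] f(22)=10648,f(11)=1331,f(2)=8,f(1)=1 ⇒ 11988
[q^24] f(1)=1,f(2)=8,f(3)=27,f(4)=64,f(6)=216,f(8)=512,f(12)=1728,f(24)=13824 ⇒ 16380
n=28: 1·28 2·14 4·7 7·4 14·2 28·1  f→[1+8+64+343+2744+21952]=25112
d|34:{1,2,17,34}  Σf=1+8+4913+39304=44226
[q^45] f(1)=1,f(3)=27,f(5)=125,f(9)=729,f(15)=3375,f(45)=91125 ⇒ 95382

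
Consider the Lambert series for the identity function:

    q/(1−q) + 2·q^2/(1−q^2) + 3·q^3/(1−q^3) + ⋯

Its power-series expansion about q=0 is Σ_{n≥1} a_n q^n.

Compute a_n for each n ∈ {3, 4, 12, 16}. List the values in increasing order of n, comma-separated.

4, 7, 28, 31

n=3: 1·3 3·1  f→[1+3]=4
[q^4] f(1)=1,f(2)=2,f(4)=4 ⇒ 7
d|12:{1,2,3,4,6,12}  Σf=1+2+3+4+6+12=28
n=16: 1·16 2·8 4·4 8·2 16·1  f→[1+2+4+8+16]=31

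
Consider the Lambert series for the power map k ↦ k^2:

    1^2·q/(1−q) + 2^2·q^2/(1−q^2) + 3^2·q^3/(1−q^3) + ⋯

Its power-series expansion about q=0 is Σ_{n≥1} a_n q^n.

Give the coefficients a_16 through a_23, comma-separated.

q^16  k|16↦f(k): 16:256 8:64 4:16 2:4 1:1  a_16=341
n=17: 17·1 1·17  f→[289+1]=290
q^18  k|18↦f(k): 1:1 2:4 3:9 6:36 9:81 18:324  a_18=455
d|19:{1,19}  Σf=1+361=362
[q^20] f(20)=400,f(10)=100,f(5)=25,f(4)=16,f(2)=4,f(1)=1 ⇒ 546
n=21: 1·21 3·7 7·3 21·1  f→[1+9+49+441]=500
n=22: 1·22 2·11 11·2 22·1  f→[1+4+121+484]=610
[q^23] f(1)=1,f(23)=529 ⇒ 530

341, 290, 455, 362, 546, 500, 610, 530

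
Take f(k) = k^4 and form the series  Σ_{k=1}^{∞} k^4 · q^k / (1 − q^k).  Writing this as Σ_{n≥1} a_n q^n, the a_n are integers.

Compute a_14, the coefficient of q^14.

[q^14] f(14)=38416,f(7)=2401,f(2)=16,f(1)=1 ⇒ 40834

a_14 = 40834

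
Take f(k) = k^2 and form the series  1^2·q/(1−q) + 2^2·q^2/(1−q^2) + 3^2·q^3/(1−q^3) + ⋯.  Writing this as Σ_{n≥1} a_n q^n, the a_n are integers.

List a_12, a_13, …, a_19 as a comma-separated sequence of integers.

[q^12] f(1)=1,f(2)=4,f(3)=9,f(4)=16,f(6)=36,f(12)=144 ⇒ 210
[q^13] f(1)=1,f(13)=169 ⇒ 170
n=14: 1·14 2·7 7·2 14·1  f→[1+4+49+196]=250
d|15:{1,3,5,15}  Σf=1+9+25+225=260
d|16:{1,2,4,8,16}  Σf=1+4+16+64+256=341
[q^17] f(17)=289,f(1)=1 ⇒ 290
d|18:{18,9,6,3,2,1}  Σf=324+81+36+9+4+1=455
n=19: 19·1 1·19  f→[361+1]=362

210, 170, 250, 260, 341, 290, 455, 362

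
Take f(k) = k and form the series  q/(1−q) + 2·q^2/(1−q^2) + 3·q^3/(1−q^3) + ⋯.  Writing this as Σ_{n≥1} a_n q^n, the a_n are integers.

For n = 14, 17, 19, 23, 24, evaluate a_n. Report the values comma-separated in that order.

d|14:{14,7,2,1}  Σf=14+7+2+1=24
q^17  k|17↦f(k): 17:17 1:1  a_17=18
q^19  k|19↦f(k): 1:1 19:19  a_19=20
[q^23] f(1)=1,f(23)=23 ⇒ 24
n=24: 1·24 2·12 3·8 4·6 6·4 8·3 12·2 24·1  f→[1+2+3+4+6+8+12+24]=60

24, 18, 20, 24, 60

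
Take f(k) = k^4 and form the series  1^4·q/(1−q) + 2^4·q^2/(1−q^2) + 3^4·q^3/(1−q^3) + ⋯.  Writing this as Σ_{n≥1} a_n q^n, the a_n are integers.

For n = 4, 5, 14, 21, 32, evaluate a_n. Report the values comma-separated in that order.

273, 626, 40834, 196964, 1118481

[q^4] f(1)=1,f(2)=16,f(4)=256 ⇒ 273
[q^5] f(5)=625,f(1)=1 ⇒ 626
[q^14] f(1)=1,f(2)=16,f(7)=2401,f(14)=38416 ⇒ 40834
q^21  k|21↦f(k): 21:194481 7:2401 3:81 1:1  a_21=196964
d|32:{32,16,8,4,2,1}  Σf=1048576+65536+4096+256+16+1=1118481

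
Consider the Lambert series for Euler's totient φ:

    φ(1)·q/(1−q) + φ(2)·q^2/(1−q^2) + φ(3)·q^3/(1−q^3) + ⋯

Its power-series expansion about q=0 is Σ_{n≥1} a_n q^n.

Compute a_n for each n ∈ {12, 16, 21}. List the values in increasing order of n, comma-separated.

n=12: 1·12 2·6 3·4 4·3 6·2 12·1  φ→[1+1+2+2+2+4]=12
n=16: 16·1 8·2 4·4 2·8 1·16  φ→[8+4+2+1+1]=16
[q^21] φ(1)=1,φ(3)=2,φ(7)=6,φ(21)=12 ⇒ 21

12, 16, 21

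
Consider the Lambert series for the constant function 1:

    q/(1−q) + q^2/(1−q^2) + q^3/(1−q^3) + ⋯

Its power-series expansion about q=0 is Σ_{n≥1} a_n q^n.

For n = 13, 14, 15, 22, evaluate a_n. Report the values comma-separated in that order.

2, 4, 4, 4

[q^13] f(13)=1,f(1)=1 ⇒ 2
q^14  k|14↦f(k): 1:1 2:1 7:1 14:1  a_14=4
[q^15] f(1)=1,f(3)=1,f(5)=1,f(15)=1 ⇒ 4
n=22: 1·22 2·11 11·2 22·1  f→[1+1+1+1]=4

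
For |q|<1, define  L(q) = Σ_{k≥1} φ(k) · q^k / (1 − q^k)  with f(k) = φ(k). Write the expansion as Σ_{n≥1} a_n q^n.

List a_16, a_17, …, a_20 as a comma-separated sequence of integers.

q^16  k|16↦φ(k): 1:1 2:1 4:2 8:4 16:8  a_16=16
[q^17] φ(1)=1,φ(17)=16 ⇒ 17
[q^18] φ(1)=1,φ(2)=1,φ(3)=2,φ(6)=2,φ(9)=6,φ(18)=6 ⇒ 18
q^19  k|19↦φ(k): 19:18 1:1  a_19=19
n=20: 20·1 10·2 5·4 4·5 2·10 1·20  φ→[8+4+4+2+1+1]=20

16, 17, 18, 19, 20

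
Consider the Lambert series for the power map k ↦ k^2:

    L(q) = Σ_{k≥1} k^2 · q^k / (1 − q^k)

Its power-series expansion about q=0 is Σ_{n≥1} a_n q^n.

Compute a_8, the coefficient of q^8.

a_8 = 85

q^8  k|8↦f(k): 1:1 2:4 4:16 8:64  a_8=85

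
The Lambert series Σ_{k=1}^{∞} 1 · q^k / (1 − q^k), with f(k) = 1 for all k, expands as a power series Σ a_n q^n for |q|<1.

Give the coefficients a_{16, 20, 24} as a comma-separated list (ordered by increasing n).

5, 6, 8

n=16: 1·16 2·8 4·4 8·2 16·1  f→[1+1+1+1+1]=5
[q^20] f(20)=1,f(10)=1,f(5)=1,f(4)=1,f(2)=1,f(1)=1 ⇒ 6
d|24:{1,2,3,4,6,8,12,24}  Σf=1+1+1+1+1+1+1+1=8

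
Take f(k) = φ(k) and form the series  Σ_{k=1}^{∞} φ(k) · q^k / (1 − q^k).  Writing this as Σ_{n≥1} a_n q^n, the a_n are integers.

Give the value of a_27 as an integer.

d|27:{1,3,9,27}  Σφ=1+2+6+18=27

a_27 = 27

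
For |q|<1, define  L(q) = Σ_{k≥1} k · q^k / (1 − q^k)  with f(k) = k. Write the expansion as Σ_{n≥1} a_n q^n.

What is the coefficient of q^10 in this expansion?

a_10 = 18

d|10:{10,5,2,1}  Σf=10+5+2+1=18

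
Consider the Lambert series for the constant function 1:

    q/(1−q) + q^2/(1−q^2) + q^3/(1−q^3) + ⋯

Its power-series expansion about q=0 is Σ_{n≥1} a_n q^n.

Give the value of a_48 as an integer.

[q^48] f(48)=1,f(24)=1,f(16)=1,f(12)=1,f(8)=1,f(6)=1,f(4)=1,f(3)=1,f(2)=1,f(1)=1 ⇒ 10

a_48 = 10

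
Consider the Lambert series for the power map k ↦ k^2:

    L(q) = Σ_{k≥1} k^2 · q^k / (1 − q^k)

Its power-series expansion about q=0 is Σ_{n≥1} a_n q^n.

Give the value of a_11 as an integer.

n=11: 11·1 1·11  f→[121+1]=122

a_11 = 122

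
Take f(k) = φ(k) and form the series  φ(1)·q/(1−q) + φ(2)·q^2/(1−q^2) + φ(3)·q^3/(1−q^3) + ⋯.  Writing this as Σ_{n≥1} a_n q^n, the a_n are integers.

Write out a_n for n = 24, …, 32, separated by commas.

q^24  k|24↦φ(k): 24:8 12:4 8:4 6:2 4:2 3:2 2:1 1:1  a_24=24
n=25: 1·25 5·5 25·1  φ→[1+4+20]=25
q^26  k|26↦φ(k): 1:1 2:1 13:12 26:12  a_26=26
[q^27] φ(27)=18,φ(9)=6,φ(3)=2,φ(1)=1 ⇒ 27
q^28  k|28↦φ(k): 1:1 2:1 4:2 7:6 14:6 28:12  a_28=28
n=29: 29·1 1·29  φ→[28+1]=29
[q^30] φ(1)=1,φ(2)=1,φ(3)=2,φ(5)=4,φ(6)=2,φ(10)=4,φ(15)=8,φ(30)=8 ⇒ 30
[q^31] φ(1)=1,φ(31)=30 ⇒ 31
[q^32] φ(1)=1,φ(2)=1,φ(4)=2,φ(8)=4,φ(16)=8,φ(32)=16 ⇒ 32

24, 25, 26, 27, 28, 29, 30, 31, 32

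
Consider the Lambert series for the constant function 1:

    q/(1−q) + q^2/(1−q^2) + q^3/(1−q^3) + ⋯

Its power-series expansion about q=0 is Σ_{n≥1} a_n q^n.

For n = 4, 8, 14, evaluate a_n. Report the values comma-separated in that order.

d|4:{4,2,1}  Σf=1+1+1=3
n=8: 8·1 4·2 2·4 1·8  f→[1+1+1+1]=4
n=14: 1·14 2·7 7·2 14·1  f→[1+1+1+1]=4

3, 4, 4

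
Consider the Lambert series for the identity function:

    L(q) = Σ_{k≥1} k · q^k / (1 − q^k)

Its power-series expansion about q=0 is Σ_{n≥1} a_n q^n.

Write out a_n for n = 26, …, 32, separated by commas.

42, 40, 56, 30, 72, 32, 63

d|26:{1,2,13,26}  Σf=1+2+13+26=42
q^27  k|27↦f(k): 1:1 3:3 9:9 27:27  a_27=40
n=28: 1·28 2·14 4·7 7·4 14·2 28·1  f→[1+2+4+7+14+28]=56
q^29  k|29↦f(k): 29:29 1:1  a_29=30
d|30:{1,2,3,5,6,10,15,30}  Σf=1+2+3+5+6+10+15+30=72
[q^31] f(31)=31,f(1)=1 ⇒ 32
n=32: 32·1 16·2 8·4 4·8 2·16 1·32  f→[32+16+8+4+2+1]=63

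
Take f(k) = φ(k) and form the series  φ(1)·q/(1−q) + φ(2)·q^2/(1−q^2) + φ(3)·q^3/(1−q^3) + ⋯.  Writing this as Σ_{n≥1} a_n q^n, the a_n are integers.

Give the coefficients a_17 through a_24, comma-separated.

q^17  k|17↦φ(k): 17:16 1:1  a_17=17
q^18  k|18↦φ(k): 18:6 9:6 6:2 3:2 2:1 1:1  a_18=18
n=19: 1·19 19·1  φ→[1+18]=19
n=20: 1·20 2·10 4·5 5·4 10·2 20·1  φ→[1+1+2+4+4+8]=20
d|21:{21,7,3,1}  Σφ=12+6+2+1=21
n=22: 1·22 2·11 11·2 22·1  φ→[1+1+10+10]=22
q^23  k|23↦φ(k): 1:1 23:22  a_23=23
q^24  k|24↦φ(k): 24:8 12:4 8:4 6:2 4:2 3:2 2:1 1:1  a_24=24

17, 18, 19, 20, 21, 22, 23, 24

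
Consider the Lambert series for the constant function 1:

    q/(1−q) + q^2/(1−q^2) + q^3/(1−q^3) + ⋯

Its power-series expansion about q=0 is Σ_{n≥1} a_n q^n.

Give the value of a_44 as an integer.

[q^44] f(1)=1,f(2)=1,f(4)=1,f(11)=1,f(22)=1,f(44)=1 ⇒ 6

a_44 = 6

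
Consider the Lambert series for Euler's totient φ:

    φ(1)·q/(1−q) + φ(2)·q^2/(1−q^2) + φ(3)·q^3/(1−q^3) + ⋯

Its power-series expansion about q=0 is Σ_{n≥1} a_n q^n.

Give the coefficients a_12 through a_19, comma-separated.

n=12: 12·1 6·2 4·3 3·4 2·6 1·12  φ→[4+2+2+2+1+1]=12
[q^13] φ(1)=1,φ(13)=12 ⇒ 13
[q^14] φ(14)=6,φ(7)=6,φ(2)=1,φ(1)=1 ⇒ 14
n=15: 15·1 5·3 3·5 1·15  φ→[8+4+2+1]=15
q^16  k|16↦φ(k): 1:1 2:1 4:2 8:4 16:8  a_16=16
d|17:{1,17}  Σφ=1+16=17
n=18: 1·18 2·9 3·6 6·3 9·2 18·1  φ→[1+1+2+2+6+6]=18
q^19  k|19↦φ(k): 19:18 1:1  a_19=19

12, 13, 14, 15, 16, 17, 18, 19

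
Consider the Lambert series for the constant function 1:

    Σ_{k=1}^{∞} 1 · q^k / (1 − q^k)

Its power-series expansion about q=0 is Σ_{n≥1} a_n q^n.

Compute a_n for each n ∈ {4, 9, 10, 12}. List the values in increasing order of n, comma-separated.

3, 3, 4, 6

q^4  k|4↦f(k): 1:1 2:1 4:1  a_4=3
[q^9] f(1)=1,f(3)=1,f(9)=1 ⇒ 3
n=10: 10·1 5·2 2·5 1·10  f→[1+1+1+1]=4
[q^12] f(12)=1,f(6)=1,f(4)=1,f(3)=1,f(2)=1,f(1)=1 ⇒ 6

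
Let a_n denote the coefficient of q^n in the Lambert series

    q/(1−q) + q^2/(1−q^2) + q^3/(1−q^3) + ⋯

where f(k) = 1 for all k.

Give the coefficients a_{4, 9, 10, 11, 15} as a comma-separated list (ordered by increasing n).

3, 3, 4, 2, 4

d|4:{1,2,4}  Σf=1+1+1=3
n=9: 1·9 3·3 9·1  f→[1+1+1]=3
n=10: 1·10 2·5 5·2 10·1  f→[1+1+1+1]=4
d|11:{1,11}  Σf=1+1=2
n=15: 1·15 3·5 5·3 15·1  f→[1+1+1+1]=4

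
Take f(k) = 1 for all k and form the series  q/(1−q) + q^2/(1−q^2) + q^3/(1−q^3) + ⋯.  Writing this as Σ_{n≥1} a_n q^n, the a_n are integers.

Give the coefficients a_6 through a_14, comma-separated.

4, 2, 4, 3, 4, 2, 6, 2, 4

q^6  k|6↦f(k): 6:1 3:1 2:1 1:1  a_6=4
d|7:{1,7}  Σf=1+1=2
d|8:{1,2,4,8}  Σf=1+1+1+1=4
[q^9] f(1)=1,f(3)=1,f(9)=1 ⇒ 3
d|10:{1,2,5,10}  Σf=1+1+1+1=4
n=11: 11·1 1·11  f→[1+1]=2
[q^12] f(1)=1,f(2)=1,f(3)=1,f(4)=1,f(6)=1,f(12)=1 ⇒ 6
d|13:{13,1}  Σf=1+1=2
d|14:{14,7,2,1}  Σf=1+1+1+1=4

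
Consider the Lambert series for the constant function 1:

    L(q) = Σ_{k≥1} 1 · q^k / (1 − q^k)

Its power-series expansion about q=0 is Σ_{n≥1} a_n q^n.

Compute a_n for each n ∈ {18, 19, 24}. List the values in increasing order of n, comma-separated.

[q^18] f(1)=1,f(2)=1,f(3)=1,f(6)=1,f(9)=1,f(18)=1 ⇒ 6
q^19  k|19↦f(k): 19:1 1:1  a_19=2
q^24  k|24↦f(k): 1:1 2:1 3:1 4:1 6:1 8:1 12:1 24:1  a_24=8

6, 2, 8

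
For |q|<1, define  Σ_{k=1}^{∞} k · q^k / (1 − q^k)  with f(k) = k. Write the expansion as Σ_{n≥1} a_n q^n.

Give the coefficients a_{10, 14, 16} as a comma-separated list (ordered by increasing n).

[q^10] f(10)=10,f(5)=5,f(2)=2,f(1)=1 ⇒ 18
[q^14] f(14)=14,f(7)=7,f(2)=2,f(1)=1 ⇒ 24
n=16: 1·16 2·8 4·4 8·2 16·1  f→[1+2+4+8+16]=31

18, 24, 31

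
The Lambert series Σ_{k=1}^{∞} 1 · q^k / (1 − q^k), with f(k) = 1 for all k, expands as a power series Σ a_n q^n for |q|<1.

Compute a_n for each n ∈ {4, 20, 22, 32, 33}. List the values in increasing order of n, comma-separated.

n=4: 1·4 2·2 4·1  f→[1+1+1]=3
n=20: 20·1 10·2 5·4 4·5 2·10 1·20  f→[1+1+1+1+1+1]=6
[q^22] f(22)=1,f(11)=1,f(2)=1,f(1)=1 ⇒ 4
[q^32] f(1)=1,f(2)=1,f(4)=1,f(8)=1,f(16)=1,f(32)=1 ⇒ 6
[q^33] f(33)=1,f(11)=1,f(3)=1,f(1)=1 ⇒ 4

3, 6, 4, 6, 4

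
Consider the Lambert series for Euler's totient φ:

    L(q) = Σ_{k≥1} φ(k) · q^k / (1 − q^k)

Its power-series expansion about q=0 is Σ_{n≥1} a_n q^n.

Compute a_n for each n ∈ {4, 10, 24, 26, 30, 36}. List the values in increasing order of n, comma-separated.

n=4: 1·4 2·2 4·1  φ→[1+1+2]=4
n=10: 1·10 2·5 5·2 10·1  φ→[1+1+4+4]=10
d|24:{1,2,3,4,6,8,12,24}  Σφ=1+1+2+2+2+4+4+8=24
[q^26] φ(26)=12,φ(13)=12,φ(2)=1,φ(1)=1 ⇒ 26
q^30  k|30↦φ(k): 1:1 2:1 3:2 5:4 6:2 10:4 15:8 30:8  a_30=30
d|36:{36,18,12,9,6,4,3,2,1}  Σφ=12+6+4+6+2+2+2+1+1=36

4, 10, 24, 26, 30, 36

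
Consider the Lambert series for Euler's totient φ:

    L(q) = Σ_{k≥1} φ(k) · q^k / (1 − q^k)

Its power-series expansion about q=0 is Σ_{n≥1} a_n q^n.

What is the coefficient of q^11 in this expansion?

[q^11] φ(1)=1,φ(11)=10 ⇒ 11

a_11 = 11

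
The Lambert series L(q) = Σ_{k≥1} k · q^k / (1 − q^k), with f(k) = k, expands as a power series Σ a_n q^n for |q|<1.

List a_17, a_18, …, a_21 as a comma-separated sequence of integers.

n=17: 17·1 1·17  f→[17+1]=18
d|18:{1,2,3,6,9,18}  Σf=1+2+3+6+9+18=39
n=19: 1·19 19·1  f→[1+19]=20
n=20: 1·20 2·10 4·5 5·4 10·2 20·1  f→[1+2+4+5+10+20]=42
n=21: 21·1 7·3 3·7 1·21  f→[21+7+3+1]=32

18, 39, 20, 42, 32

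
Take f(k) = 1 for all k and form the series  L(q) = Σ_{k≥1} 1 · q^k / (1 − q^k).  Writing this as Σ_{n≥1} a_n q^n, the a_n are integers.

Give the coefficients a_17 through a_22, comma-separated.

2, 6, 2, 6, 4, 4

n=17: 17·1 1·17  f→[1+1]=2
[q^18] f(1)=1,f(2)=1,f(3)=1,f(6)=1,f(9)=1,f(18)=1 ⇒ 6
d|19:{1,19}  Σf=1+1=2
n=20: 20·1 10·2 5·4 4·5 2·10 1·20  f→[1+1+1+1+1+1]=6
[q^21] f(21)=1,f(7)=1,f(3)=1,f(1)=1 ⇒ 4
[q^22] f(1)=1,f(2)=1,f(11)=1,f(22)=1 ⇒ 4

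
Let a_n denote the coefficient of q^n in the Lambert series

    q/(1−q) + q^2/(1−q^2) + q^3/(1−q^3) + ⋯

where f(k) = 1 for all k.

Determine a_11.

[q^11] f(1)=1,f(11)=1 ⇒ 2

a_11 = 2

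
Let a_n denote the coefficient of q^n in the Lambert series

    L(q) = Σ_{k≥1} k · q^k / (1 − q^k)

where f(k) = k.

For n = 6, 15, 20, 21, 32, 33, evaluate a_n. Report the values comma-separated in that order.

12, 24, 42, 32, 63, 48

q^6  k|6↦f(k): 6:6 3:3 2:2 1:1  a_6=12
n=15: 15·1 5·3 3·5 1·15  f→[15+5+3+1]=24
n=20: 20·1 10·2 5·4 4·5 2·10 1·20  f→[20+10+5+4+2+1]=42
[q^21] f(1)=1,f(3)=3,f(7)=7,f(21)=21 ⇒ 32
d|32:{32,16,8,4,2,1}  Σf=32+16+8+4+2+1=63
q^33  k|33↦f(k): 33:33 11:11 3:3 1:1  a_33=48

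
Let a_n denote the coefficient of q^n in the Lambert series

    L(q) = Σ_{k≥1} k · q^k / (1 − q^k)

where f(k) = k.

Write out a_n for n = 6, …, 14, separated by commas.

d|6:{1,2,3,6}  Σf=1+2+3+6=12
[q^7] f(7)=7,f(1)=1 ⇒ 8
d|8:{8,4,2,1}  Σf=8+4+2+1=15
d|9:{9,3,1}  Σf=9+3+1=13
d|10:{1,2,5,10}  Σf=1+2+5+10=18
d|11:{1,11}  Σf=1+11=12
[q^12] f(12)=12,f(6)=6,f(4)=4,f(3)=3,f(2)=2,f(1)=1 ⇒ 28
d|13:{1,13}  Σf=1+13=14
d|14:{1,2,7,14}  Σf=1+2+7+14=24

12, 8, 15, 13, 18, 12, 28, 14, 24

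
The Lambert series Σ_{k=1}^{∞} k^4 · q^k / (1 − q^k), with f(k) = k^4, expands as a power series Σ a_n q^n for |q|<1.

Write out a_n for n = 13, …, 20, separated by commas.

q^13  k|13↦f(k): 1:1 13:28561  a_13=28562
d|14:{1,2,7,14}  Σf=1+16+2401+38416=40834
n=15: 15·1 5·3 3·5 1·15  f→[50625+625+81+1]=51332
n=16: 16·1 8·2 4·4 2·8 1·16  f→[65536+4096+256+16+1]=69905
q^17  k|17↦f(k): 1:1 17:83521  a_17=83522
q^18  k|18↦f(k): 18:104976 9:6561 6:1296 3:81 2:16 1:1  a_18=112931
[q^19] f(1)=1,f(19)=130321 ⇒ 130322
[q^20] f(1)=1,f(2)=16,f(4)=256,f(5)=625,f(10)=10000,f(20)=160000 ⇒ 170898

28562, 40834, 51332, 69905, 83522, 112931, 130322, 170898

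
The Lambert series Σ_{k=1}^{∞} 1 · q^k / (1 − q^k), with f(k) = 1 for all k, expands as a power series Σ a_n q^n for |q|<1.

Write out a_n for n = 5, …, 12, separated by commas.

d|5:{5,1}  Σf=1+1=2
[q^6] f(6)=1,f(3)=1,f(2)=1,f(1)=1 ⇒ 4
[q^7] f(1)=1,f(7)=1 ⇒ 2
[q^8] f(1)=1,f(2)=1,f(4)=1,f(8)=1 ⇒ 4
d|9:{1,3,9}  Σf=1+1+1=3
[q^10] f(10)=1,f(5)=1,f(2)=1,f(1)=1 ⇒ 4
d|11:{11,1}  Σf=1+1=2
n=12: 1·12 2·6 3·4 4·3 6·2 12·1  f→[1+1+1+1+1+1]=6

2, 4, 2, 4, 3, 4, 2, 6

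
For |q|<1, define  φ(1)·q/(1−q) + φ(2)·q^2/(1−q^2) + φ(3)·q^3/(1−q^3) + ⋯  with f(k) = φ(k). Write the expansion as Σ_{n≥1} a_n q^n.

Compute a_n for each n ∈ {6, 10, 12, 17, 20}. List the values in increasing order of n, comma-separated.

q^6  k|6↦φ(k): 6:2 3:2 2:1 1:1  a_6=6
n=10: 10·1 5·2 2·5 1·10  φ→[4+4+1+1]=10
n=12: 12·1 6·2 4·3 3·4 2·6 1·12  φ→[4+2+2+2+1+1]=12
n=17: 1·17 17·1  φ→[1+16]=17
[q^20] φ(1)=1,φ(2)=1,φ(4)=2,φ(5)=4,φ(10)=4,φ(20)=8 ⇒ 20

6, 10, 12, 17, 20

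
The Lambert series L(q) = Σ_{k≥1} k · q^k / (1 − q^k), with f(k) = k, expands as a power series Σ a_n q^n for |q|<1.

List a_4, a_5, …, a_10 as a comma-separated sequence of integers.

7, 6, 12, 8, 15, 13, 18

q^4  k|4↦f(k): 4:4 2:2 1:1  a_4=7
[q^5] f(1)=1,f(5)=5 ⇒ 6
d|6:{1,2,3,6}  Σf=1+2+3+6=12
[q^7] f(7)=7,f(1)=1 ⇒ 8
d|8:{1,2,4,8}  Σf=1+2+4+8=15
n=9: 9·1 3·3 1·9  f→[9+3+1]=13
[q^10] f(10)=10,f(5)=5,f(2)=2,f(1)=1 ⇒ 18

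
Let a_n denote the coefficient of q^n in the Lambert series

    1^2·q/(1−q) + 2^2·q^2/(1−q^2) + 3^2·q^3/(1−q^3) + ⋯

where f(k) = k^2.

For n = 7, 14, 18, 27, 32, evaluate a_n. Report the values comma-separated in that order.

d|7:{1,7}  Σf=1+49=50
q^14  k|14↦f(k): 14:196 7:49 2:4 1:1  a_14=250
d|18:{18,9,6,3,2,1}  Σf=324+81+36+9+4+1=455
n=27: 27·1 9·3 3·9 1·27  f→[729+81+9+1]=820
d|32:{32,16,8,4,2,1}  Σf=1024+256+64+16+4+1=1365

50, 250, 455, 820, 1365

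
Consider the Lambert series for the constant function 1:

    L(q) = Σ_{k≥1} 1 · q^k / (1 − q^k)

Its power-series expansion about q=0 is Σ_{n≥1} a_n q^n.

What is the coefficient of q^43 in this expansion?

q^43  k|43↦f(k): 43:1 1:1  a_43=2

a_43 = 2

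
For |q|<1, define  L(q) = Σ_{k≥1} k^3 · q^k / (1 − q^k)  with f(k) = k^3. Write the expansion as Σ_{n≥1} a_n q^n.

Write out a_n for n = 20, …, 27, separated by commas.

q^20  k|20↦f(k): 20:8000 10:1000 5:125 4:64 2:8 1:1  a_20=9198
q^21  k|21↦f(k): 1:1 3:27 7:343 21:9261  a_21=9632
q^22  k|22↦f(k): 22:10648 11:1331 2:8 1:1  a_22=11988
d|23:{1,23}  Σf=1+12167=12168
q^24  k|24↦f(k): 1:1 2:8 3:27 4:64 6:216 8:512 12:1728 24:13824  a_24=16380
[q^25] f(25)=15625,f(5)=125,f(1)=1 ⇒ 15751
q^26  k|26↦f(k): 1:1 2:8 13:2197 26:17576  a_26=19782
d|27:{1,3,9,27}  Σf=1+27+729+19683=20440

9198, 9632, 11988, 12168, 16380, 15751, 19782, 20440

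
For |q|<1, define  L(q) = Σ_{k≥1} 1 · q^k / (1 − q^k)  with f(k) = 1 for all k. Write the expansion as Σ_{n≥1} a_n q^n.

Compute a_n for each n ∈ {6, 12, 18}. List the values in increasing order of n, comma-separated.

q^6  k|6↦f(k): 1:1 2:1 3:1 6:1  a_6=4
[q^12] f(12)=1,f(6)=1,f(4)=1,f(3)=1,f(2)=1,f(1)=1 ⇒ 6
n=18: 1·18 2·9 3·6 6·3 9·2 18·1  f→[1+1+1+1+1+1]=6

4, 6, 6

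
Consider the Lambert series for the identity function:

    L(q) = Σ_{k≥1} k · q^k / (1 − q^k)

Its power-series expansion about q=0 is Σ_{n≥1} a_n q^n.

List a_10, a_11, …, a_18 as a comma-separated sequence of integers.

d|10:{10,5,2,1}  Σf=10+5+2+1=18
d|11:{11,1}  Σf=11+1=12
n=12: 1·12 2·6 3·4 4·3 6·2 12·1  f→[1+2+3+4+6+12]=28
[q^13] f(1)=1,f(13)=13 ⇒ 14
d|14:{1,2,7,14}  Σf=1+2+7+14=24
n=15: 15·1 5·3 3·5 1·15  f→[15+5+3+1]=24
d|16:{1,2,4,8,16}  Σf=1+2+4+8+16=31
d|17:{17,1}  Σf=17+1=18
d|18:{18,9,6,3,2,1}  Σf=18+9+6+3+2+1=39

18, 12, 28, 14, 24, 24, 31, 18, 39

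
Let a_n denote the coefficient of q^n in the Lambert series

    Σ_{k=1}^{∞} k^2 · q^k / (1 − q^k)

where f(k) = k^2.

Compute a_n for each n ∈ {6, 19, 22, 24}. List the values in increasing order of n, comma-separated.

50, 362, 610, 850

q^6  k|6↦f(k): 1:1 2:4 3:9 6:36  a_6=50
q^19  k|19↦f(k): 19:361 1:1  a_19=362
d|22:{22,11,2,1}  Σf=484+121+4+1=610
q^24  k|24↦f(k): 24:576 12:144 8:64 6:36 4:16 3:9 2:4 1:1  a_24=850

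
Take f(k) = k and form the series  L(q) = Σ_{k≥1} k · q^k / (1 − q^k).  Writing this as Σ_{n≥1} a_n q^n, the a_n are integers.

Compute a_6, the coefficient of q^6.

a_6 = 12

q^6  k|6↦f(k): 6:6 3:3 2:2 1:1  a_6=12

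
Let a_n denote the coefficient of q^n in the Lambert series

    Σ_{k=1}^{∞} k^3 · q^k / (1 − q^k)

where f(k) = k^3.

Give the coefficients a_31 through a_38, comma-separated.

d|31:{1,31}  Σf=1+29791=29792
d|32:{32,16,8,4,2,1}  Σf=32768+4096+512+64+8+1=37449
d|33:{1,3,11,33}  Σf=1+27+1331+35937=37296
[q^34] f(34)=39304,f(17)=4913,f(2)=8,f(1)=1 ⇒ 44226
[q^35] f(1)=1,f(5)=125,f(7)=343,f(35)=42875 ⇒ 43344
q^36  k|36↦f(k): 36:46656 18:5832 12:1728 9:729 6:216 4:64 3:27 2:8 1:1  a_36=55261
q^37  k|37↦f(k): 37:50653 1:1  a_37=50654
n=38: 38·1 19·2 2·19 1·38  f→[54872+6859+8+1]=61740

29792, 37449, 37296, 44226, 43344, 55261, 50654, 61740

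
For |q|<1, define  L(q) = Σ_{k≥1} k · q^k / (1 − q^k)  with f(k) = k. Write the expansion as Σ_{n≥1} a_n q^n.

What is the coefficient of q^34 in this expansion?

a_34 = 54

[q^34] f(34)=34,f(17)=17,f(2)=2,f(1)=1 ⇒ 54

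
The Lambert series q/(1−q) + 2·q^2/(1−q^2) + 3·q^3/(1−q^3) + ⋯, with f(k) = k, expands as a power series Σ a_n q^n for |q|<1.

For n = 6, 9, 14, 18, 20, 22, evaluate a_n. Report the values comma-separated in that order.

q^6  k|6↦f(k): 6:6 3:3 2:2 1:1  a_6=12
d|9:{1,3,9}  Σf=1+3+9=13
n=14: 14·1 7·2 2·7 1·14  f→[14+7+2+1]=24
q^18  k|18↦f(k): 18:18 9:9 6:6 3:3 2:2 1:1  a_18=39
n=20: 20·1 10·2 5·4 4·5 2·10 1·20  f→[20+10+5+4+2+1]=42
n=22: 22·1 11·2 2·11 1·22  f→[22+11+2+1]=36

12, 13, 24, 39, 42, 36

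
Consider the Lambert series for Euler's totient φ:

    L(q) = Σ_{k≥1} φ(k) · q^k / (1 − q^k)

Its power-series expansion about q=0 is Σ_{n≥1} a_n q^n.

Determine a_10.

n=10: 10·1 5·2 2·5 1·10  φ→[4+4+1+1]=10

a_10 = 10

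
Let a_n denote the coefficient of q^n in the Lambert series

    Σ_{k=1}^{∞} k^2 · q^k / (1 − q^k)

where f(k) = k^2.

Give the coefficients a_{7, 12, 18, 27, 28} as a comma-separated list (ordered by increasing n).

q^7  k|7↦f(k): 7:49 1:1  a_7=50
n=12: 1·12 2·6 3·4 4·3 6·2 12·1  f→[1+4+9+16+36+144]=210
[q^18] f(18)=324,f(9)=81,f(6)=36,f(3)=9,f(2)=4,f(1)=1 ⇒ 455
[q^27] f(27)=729,f(9)=81,f(3)=9,f(1)=1 ⇒ 820
d|28:{28,14,7,4,2,1}  Σf=784+196+49+16+4+1=1050

50, 210, 455, 820, 1050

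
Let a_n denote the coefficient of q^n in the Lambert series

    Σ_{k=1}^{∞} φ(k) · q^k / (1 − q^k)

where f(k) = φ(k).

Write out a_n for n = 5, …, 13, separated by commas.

d|5:{1,5}  Σφ=1+4=5
d|6:{6,3,2,1}  Σφ=2+2+1+1=6
n=7: 1·7 7·1  φ→[1+6]=7
[q^8] φ(8)=4,φ(4)=2,φ(2)=1,φ(1)=1 ⇒ 8
d|9:{9,3,1}  Σφ=6+2+1=9
d|10:{1,2,5,10}  Σφ=1+1+4+4=10
n=11: 11·1 1·11  φ→[10+1]=11
q^12  k|12↦φ(k): 1:1 2:1 3:2 4:2 6:2 12:4  a_12=12
q^13  k|13↦φ(k): 13:12 1:1  a_13=13

5, 6, 7, 8, 9, 10, 11, 12, 13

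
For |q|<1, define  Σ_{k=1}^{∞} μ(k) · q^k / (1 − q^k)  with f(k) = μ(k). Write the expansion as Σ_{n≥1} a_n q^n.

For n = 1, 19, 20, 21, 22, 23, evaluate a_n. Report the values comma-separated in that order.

1, 0, 0, 0, 0, 0

q^1  k|1↦μ(k): 1:1  a_1=1
q^19  k|19↦μ(k): 1:1 19:-1  a_19=0
[q^20] μ(20)=0,μ(10)=1,μ(5)=-1,μ(4)=0,μ(2)=-1,μ(1)=1 ⇒ 0
d|21:{21,7,3,1}  Σμ=1+(-1)+(-1)+1=0
n=22: 22·1 11·2 2·11 1·22  μ→[1+(-1)+(-1)+1]=0
d|23:{1,23}  Σμ=1+(-1)=0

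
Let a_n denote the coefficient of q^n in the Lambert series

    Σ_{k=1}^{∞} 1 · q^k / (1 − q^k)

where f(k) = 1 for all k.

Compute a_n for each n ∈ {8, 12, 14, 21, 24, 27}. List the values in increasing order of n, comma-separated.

d|8:{1,2,4,8}  Σf=1+1+1+1=4
d|12:{12,6,4,3,2,1}  Σf=1+1+1+1+1+1=6
d|14:{14,7,2,1}  Σf=1+1+1+1=4
d|21:{1,3,7,21}  Σf=1+1+1+1=4
d|24:{24,12,8,6,4,3,2,1}  Σf=1+1+1+1+1+1+1+1=8
d|27:{27,9,3,1}  Σf=1+1+1+1=4

4, 6, 4, 4, 8, 4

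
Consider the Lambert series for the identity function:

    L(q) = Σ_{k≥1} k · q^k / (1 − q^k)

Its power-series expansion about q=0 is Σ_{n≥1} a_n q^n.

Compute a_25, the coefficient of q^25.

a_25 = 31

d|25:{1,5,25}  Σf=1+5+25=31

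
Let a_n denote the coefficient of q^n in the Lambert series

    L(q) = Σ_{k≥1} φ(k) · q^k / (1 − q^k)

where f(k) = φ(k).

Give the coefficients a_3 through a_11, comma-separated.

q^3  k|3↦φ(k): 1:1 3:2  a_3=3
n=4: 4·1 2·2 1·4  φ→[2+1+1]=4
d|5:{1,5}  Σφ=1+4=5
d|6:{6,3,2,1}  Σφ=2+2+1+1=6
q^7  k|7↦φ(k): 1:1 7:6  a_7=7
n=8: 1·8 2·4 4·2 8·1  φ→[1+1+2+4]=8
q^9  k|9↦φ(k): 1:1 3:2 9:6  a_9=9
q^10  k|10↦φ(k): 1:1 2:1 5:4 10:4  a_10=10
q^11  k|11↦φ(k): 11:10 1:1  a_11=11

3, 4, 5, 6, 7, 8, 9, 10, 11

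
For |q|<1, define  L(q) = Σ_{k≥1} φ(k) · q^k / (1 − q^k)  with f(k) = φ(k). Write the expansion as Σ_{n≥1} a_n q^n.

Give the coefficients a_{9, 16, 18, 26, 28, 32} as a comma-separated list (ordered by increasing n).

q^9  k|9↦φ(k): 9:6 3:2 1:1  a_9=9
n=16: 16·1 8·2 4·4 2·8 1·16  φ→[8+4+2+1+1]=16
q^18  k|18↦φ(k): 18:6 9:6 6:2 3:2 2:1 1:1  a_18=18
n=26: 1·26 2·13 13·2 26·1  φ→[1+1+12+12]=26
d|28:{1,2,4,7,14,28}  Σφ=1+1+2+6+6+12=28
n=32: 1·32 2·16 4·8 8·4 16·2 32·1  φ→[1+1+2+4+8+16]=32

9, 16, 18, 26, 28, 32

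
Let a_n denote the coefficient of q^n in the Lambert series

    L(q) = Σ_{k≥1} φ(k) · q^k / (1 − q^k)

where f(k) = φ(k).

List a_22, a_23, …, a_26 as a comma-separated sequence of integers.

d|22:{22,11,2,1}  Σφ=10+10+1+1=22
[q^23] φ(1)=1,φ(23)=22 ⇒ 23
q^24  k|24↦φ(k): 1:1 2:1 3:2 4:2 6:2 8:4 12:4 24:8  a_24=24
q^25  k|25↦φ(k): 25:20 5:4 1:1  a_25=25
q^26  k|26↦φ(k): 1:1 2:1 13:12 26:12  a_26=26

22, 23, 24, 25, 26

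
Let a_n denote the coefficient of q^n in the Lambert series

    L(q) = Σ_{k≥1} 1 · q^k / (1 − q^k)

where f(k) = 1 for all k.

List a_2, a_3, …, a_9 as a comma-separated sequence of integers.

[q^2] f(1)=1,f(2)=1 ⇒ 2
n=3: 3·1 1·3  f→[1+1]=2
q^4  k|4↦f(k): 4:1 2:1 1:1  a_4=3
n=5: 1·5 5·1  f→[1+1]=2
d|6:{1,2,3,6}  Σf=1+1+1+1=4
[q^7] f(1)=1,f(7)=1 ⇒ 2
[q^8] f(1)=1,f(2)=1,f(4)=1,f(8)=1 ⇒ 4
[q^9] f(9)=1,f(3)=1,f(1)=1 ⇒ 3

2, 2, 3, 2, 4, 2, 4, 3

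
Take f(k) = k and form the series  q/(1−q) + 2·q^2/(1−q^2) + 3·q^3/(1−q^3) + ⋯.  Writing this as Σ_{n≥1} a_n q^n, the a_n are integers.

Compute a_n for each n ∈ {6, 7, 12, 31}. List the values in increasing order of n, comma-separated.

[q^6] f(6)=6,f(3)=3,f(2)=2,f(1)=1 ⇒ 12
n=7: 1·7 7·1  f→[1+7]=8
q^12  k|12↦f(k): 1:1 2:2 3:3 4:4 6:6 12:12  a_12=28
q^31  k|31↦f(k): 1:1 31:31  a_31=32

12, 8, 28, 32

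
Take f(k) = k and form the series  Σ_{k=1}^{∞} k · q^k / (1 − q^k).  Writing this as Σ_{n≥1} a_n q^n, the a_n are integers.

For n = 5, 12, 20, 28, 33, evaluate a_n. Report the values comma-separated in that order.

6, 28, 42, 56, 48

q^5  k|5↦f(k): 1:1 5:5  a_5=6
n=12: 1·12 2·6 3·4 4·3 6·2 12·1  f→[1+2+3+4+6+12]=28
d|20:{1,2,4,5,10,20}  Σf=1+2+4+5+10+20=42
n=28: 1·28 2·14 4·7 7·4 14·2 28·1  f→[1+2+4+7+14+28]=56
d|33:{1,3,11,33}  Σf=1+3+11+33=48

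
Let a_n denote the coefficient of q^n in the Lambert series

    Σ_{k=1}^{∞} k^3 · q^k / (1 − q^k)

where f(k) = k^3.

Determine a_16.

a_16 = 4681

[q^16] f(1)=1,f(2)=8,f(4)=64,f(8)=512,f(16)=4096 ⇒ 4681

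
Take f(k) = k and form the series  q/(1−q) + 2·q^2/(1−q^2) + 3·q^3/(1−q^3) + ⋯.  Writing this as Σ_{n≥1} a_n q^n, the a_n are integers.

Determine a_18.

a_18 = 39

d|18:{1,2,3,6,9,18}  Σf=1+2+3+6+9+18=39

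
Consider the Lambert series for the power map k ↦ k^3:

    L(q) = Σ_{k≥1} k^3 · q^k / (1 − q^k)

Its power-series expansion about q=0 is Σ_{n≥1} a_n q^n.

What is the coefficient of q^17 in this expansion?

a_17 = 4914

[q^17] f(17)=4913,f(1)=1 ⇒ 4914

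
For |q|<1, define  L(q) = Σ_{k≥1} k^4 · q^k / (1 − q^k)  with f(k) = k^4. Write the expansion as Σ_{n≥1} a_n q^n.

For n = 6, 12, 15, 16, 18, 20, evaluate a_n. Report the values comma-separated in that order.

[q^6] f(1)=1,f(2)=16,f(3)=81,f(6)=1296 ⇒ 1394
d|12:{12,6,4,3,2,1}  Σf=20736+1296+256+81+16+1=22386
q^15  k|15↦f(k): 1:1 3:81 5:625 15:50625  a_15=51332
n=16: 16·1 8·2 4·4 2·8 1·16  f→[65536+4096+256+16+1]=69905
[q^18] f(18)=104976,f(9)=6561,f(6)=1296,f(3)=81,f(2)=16,f(1)=1 ⇒ 112931
n=20: 1·20 2·10 4·5 5·4 10·2 20·1  f→[1+16+256+625+10000+160000]=170898

1394, 22386, 51332, 69905, 112931, 170898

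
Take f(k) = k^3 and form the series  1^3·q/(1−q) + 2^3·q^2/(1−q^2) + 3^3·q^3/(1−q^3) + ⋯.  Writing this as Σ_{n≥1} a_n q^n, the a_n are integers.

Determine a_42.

a_42 = 86688

q^42  k|42↦f(k): 42:74088 21:9261 14:2744 7:343 6:216 3:27 2:8 1:1  a_42=86688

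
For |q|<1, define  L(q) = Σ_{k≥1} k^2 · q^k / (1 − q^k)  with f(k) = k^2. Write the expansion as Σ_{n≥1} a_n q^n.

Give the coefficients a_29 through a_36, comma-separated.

842, 1300, 962, 1365, 1220, 1450, 1300, 1911

d|29:{1,29}  Σf=1+841=842
n=30: 30·1 15·2 10·3 6·5 5·6 3·10 2·15 1·30  f→[900+225+100+36+25+9+4+1]=1300
d|31:{1,31}  Σf=1+961=962
[q^32] f(1)=1,f(2)=4,f(4)=16,f(8)=64,f(16)=256,f(32)=1024 ⇒ 1365
n=33: 1·33 3·11 11·3 33·1  f→[1+9+121+1089]=1220
q^34  k|34↦f(k): 1:1 2:4 17:289 34:1156  a_34=1450
[q^35] f(35)=1225,f(7)=49,f(5)=25,f(1)=1 ⇒ 1300
d|36:{36,18,12,9,6,4,3,2,1}  Σf=1296+324+144+81+36+16+9+4+1=1911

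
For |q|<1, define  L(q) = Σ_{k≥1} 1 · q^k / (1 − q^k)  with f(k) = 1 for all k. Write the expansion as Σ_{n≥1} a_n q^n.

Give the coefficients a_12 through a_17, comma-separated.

6, 2, 4, 4, 5, 2

[q^12] f(1)=1,f(2)=1,f(3)=1,f(4)=1,f(6)=1,f(12)=1 ⇒ 6
n=13: 13·1 1·13  f→[1+1]=2
q^14  k|14↦f(k): 14:1 7:1 2:1 1:1  a_14=4
q^15  k|15↦f(k): 1:1 3:1 5:1 15:1  a_15=4
[q^16] f(1)=1,f(2)=1,f(4)=1,f(8)=1,f(16)=1 ⇒ 5
n=17: 1·17 17·1  f→[1+1]=2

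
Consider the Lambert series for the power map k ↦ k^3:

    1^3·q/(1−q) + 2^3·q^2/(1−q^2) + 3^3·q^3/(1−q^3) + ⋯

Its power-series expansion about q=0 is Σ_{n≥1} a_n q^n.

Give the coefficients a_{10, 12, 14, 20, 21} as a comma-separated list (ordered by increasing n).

[q^10] f(10)=1000,f(5)=125,f(2)=8,f(1)=1 ⇒ 1134
[q^12] f(1)=1,f(2)=8,f(3)=27,f(4)=64,f(6)=216,f(12)=1728 ⇒ 2044
n=14: 14·1 7·2 2·7 1·14  f→[2744+343+8+1]=3096
n=20: 20·1 10·2 5·4 4·5 2·10 1·20  f→[8000+1000+125+64+8+1]=9198
q^21  k|21↦f(k): 21:9261 7:343 3:27 1:1  a_21=9632

1134, 2044, 3096, 9198, 9632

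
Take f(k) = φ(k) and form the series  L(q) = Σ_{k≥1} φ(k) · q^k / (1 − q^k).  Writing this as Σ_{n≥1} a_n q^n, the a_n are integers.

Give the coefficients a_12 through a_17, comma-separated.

n=12: 1·12 2·6 3·4 4·3 6·2 12·1  φ→[1+1+2+2+2+4]=12
[q^13] φ(1)=1,φ(13)=12 ⇒ 13
q^14  k|14↦φ(k): 14:6 7:6 2:1 1:1  a_14=14
[q^15] φ(15)=8,φ(5)=4,φ(3)=2,φ(1)=1 ⇒ 15
[q^16] φ(1)=1,φ(2)=1,φ(4)=2,φ(8)=4,φ(16)=8 ⇒ 16
q^17  k|17↦φ(k): 17:16 1:1  a_17=17

12, 13, 14, 15, 16, 17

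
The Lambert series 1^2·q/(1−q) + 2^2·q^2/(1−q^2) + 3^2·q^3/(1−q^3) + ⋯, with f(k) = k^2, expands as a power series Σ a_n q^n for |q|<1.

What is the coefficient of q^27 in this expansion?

q^27  k|27↦f(k): 27:729 9:81 3:9 1:1  a_27=820

a_27 = 820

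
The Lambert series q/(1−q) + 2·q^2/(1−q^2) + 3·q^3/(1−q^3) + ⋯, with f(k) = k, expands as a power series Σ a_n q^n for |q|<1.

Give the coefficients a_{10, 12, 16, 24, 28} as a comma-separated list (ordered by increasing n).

q^10  k|10↦f(k): 1:1 2:2 5:5 10:10  a_10=18
n=12: 1·12 2·6 3·4 4·3 6·2 12·1  f→[1+2+3+4+6+12]=28
d|16:{1,2,4,8,16}  Σf=1+2+4+8+16=31
d|24:{24,12,8,6,4,3,2,1}  Σf=24+12+8+6+4+3+2+1=60
[q^28] f(28)=28,f(14)=14,f(7)=7,f(4)=4,f(2)=2,f(1)=1 ⇒ 56

18, 28, 31, 60, 56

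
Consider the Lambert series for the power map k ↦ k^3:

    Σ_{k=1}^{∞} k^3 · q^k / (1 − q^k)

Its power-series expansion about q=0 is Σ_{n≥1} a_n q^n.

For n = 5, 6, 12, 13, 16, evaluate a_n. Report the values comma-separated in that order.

126, 252, 2044, 2198, 4681

d|5:{1,5}  Σf=1+125=126
n=6: 1·6 2·3 3·2 6·1  f→[1+8+27+216]=252
[q^12] f(12)=1728,f(6)=216,f(4)=64,f(3)=27,f(2)=8,f(1)=1 ⇒ 2044
[q^13] f(1)=1,f(13)=2197 ⇒ 2198
q^16  k|16↦f(k): 1:1 2:8 4:64 8:512 16:4096  a_16=4681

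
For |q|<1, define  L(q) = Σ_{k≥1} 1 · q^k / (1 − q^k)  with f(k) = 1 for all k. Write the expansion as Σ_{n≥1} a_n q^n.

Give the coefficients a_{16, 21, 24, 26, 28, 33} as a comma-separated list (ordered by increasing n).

q^16  k|16↦f(k): 1:1 2:1 4:1 8:1 16:1  a_16=5
q^21  k|21↦f(k): 1:1 3:1 7:1 21:1  a_21=4
n=24: 24·1 12·2 8·3 6·4 4·6 3·8 2·12 1·24  f→[1+1+1+1+1+1+1+1]=8
n=26: 1·26 2·13 13·2 26·1  f→[1+1+1+1]=4
n=28: 28·1 14·2 7·4 4·7 2·14 1·28  f→[1+1+1+1+1+1]=6
[q^33] f(33)=1,f(11)=1,f(3)=1,f(1)=1 ⇒ 4

5, 4, 8, 4, 6, 4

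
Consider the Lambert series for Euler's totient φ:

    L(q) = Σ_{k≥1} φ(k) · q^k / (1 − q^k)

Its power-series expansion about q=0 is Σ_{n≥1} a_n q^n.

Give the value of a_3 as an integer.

[q^3] φ(3)=2,φ(1)=1 ⇒ 3

a_3 = 3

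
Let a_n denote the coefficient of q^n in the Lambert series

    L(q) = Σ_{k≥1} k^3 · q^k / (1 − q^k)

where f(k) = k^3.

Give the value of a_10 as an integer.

d|10:{1,2,5,10}  Σf=1+8+125+1000=1134

a_10 = 1134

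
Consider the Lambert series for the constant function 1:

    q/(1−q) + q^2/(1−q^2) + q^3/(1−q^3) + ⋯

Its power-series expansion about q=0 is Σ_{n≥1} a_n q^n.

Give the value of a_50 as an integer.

a_50 = 6

[q^50] f(50)=1,f(25)=1,f(10)=1,f(5)=1,f(2)=1,f(1)=1 ⇒ 6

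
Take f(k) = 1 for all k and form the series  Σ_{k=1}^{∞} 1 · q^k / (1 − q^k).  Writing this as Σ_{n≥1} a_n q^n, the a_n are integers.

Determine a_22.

[q^22] f(22)=1,f(11)=1,f(2)=1,f(1)=1 ⇒ 4

a_22 = 4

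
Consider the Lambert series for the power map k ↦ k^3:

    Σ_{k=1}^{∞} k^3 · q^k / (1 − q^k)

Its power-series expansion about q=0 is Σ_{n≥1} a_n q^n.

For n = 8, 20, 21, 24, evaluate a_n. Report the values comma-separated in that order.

585, 9198, 9632, 16380

d|8:{8,4,2,1}  Σf=512+64+8+1=585
n=20: 1·20 2·10 4·5 5·4 10·2 20·1  f→[1+8+64+125+1000+8000]=9198
[q^21] f(21)=9261,f(7)=343,f(3)=27,f(1)=1 ⇒ 9632
n=24: 1·24 2·12 3·8 4·6 6·4 8·3 12·2 24·1  f→[1+8+27+64+216+512+1728+13824]=16380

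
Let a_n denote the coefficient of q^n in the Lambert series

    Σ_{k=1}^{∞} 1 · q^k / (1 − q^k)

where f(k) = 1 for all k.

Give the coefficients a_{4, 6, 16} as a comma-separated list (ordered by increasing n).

d|4:{1,2,4}  Σf=1+1+1=3
[q^6] f(1)=1,f(2)=1,f(3)=1,f(6)=1 ⇒ 4
[q^16] f(1)=1,f(2)=1,f(4)=1,f(8)=1,f(16)=1 ⇒ 5

3, 4, 5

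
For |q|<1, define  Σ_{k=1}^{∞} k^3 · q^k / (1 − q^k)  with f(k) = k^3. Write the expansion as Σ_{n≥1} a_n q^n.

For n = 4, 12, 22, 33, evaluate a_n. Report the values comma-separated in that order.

n=4: 4·1 2·2 1·4  f→[64+8+1]=73
d|12:{12,6,4,3,2,1}  Σf=1728+216+64+27+8+1=2044
q^22  k|22↦f(k): 1:1 2:8 11:1331 22:10648  a_22=11988
n=33: 33·1 11·3 3·11 1·33  f→[35937+1331+27+1]=37296

73, 2044, 11988, 37296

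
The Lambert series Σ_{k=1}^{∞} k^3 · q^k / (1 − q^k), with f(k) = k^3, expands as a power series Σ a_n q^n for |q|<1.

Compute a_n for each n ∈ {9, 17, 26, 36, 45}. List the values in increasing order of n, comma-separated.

d|9:{9,3,1}  Σf=729+27+1=757
[q^17] f(17)=4913,f(1)=1 ⇒ 4914
[q^26] f(1)=1,f(2)=8,f(13)=2197,f(26)=17576 ⇒ 19782
n=36: 36·1 18·2 12·3 9·4 6·6 4·9 3·12 2·18 1·36  f→[46656+5832+1728+729+216+64+27+8+1]=55261
q^45  k|45↦f(k): 45:91125 15:3375 9:729 5:125 3:27 1:1  a_45=95382

757, 4914, 19782, 55261, 95382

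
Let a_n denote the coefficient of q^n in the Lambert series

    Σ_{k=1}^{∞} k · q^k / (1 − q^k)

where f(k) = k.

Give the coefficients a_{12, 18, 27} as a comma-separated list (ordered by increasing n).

d|12:{12,6,4,3,2,1}  Σf=12+6+4+3+2+1=28
d|18:{18,9,6,3,2,1}  Σf=18+9+6+3+2+1=39
d|27:{1,3,9,27}  Σf=1+3+9+27=40

28, 39, 40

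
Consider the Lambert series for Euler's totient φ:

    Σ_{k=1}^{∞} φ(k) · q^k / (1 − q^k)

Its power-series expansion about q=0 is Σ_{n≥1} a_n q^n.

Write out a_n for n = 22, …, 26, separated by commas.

n=22: 1·22 2·11 11·2 22·1  φ→[1+1+10+10]=22
[q^23] φ(1)=1,φ(23)=22 ⇒ 23
d|24:{24,12,8,6,4,3,2,1}  Σφ=8+4+4+2+2+2+1+1=24
q^25  k|25↦φ(k): 25:20 5:4 1:1  a_25=25
n=26: 1·26 2·13 13·2 26·1  φ→[1+1+12+12]=26

22, 23, 24, 25, 26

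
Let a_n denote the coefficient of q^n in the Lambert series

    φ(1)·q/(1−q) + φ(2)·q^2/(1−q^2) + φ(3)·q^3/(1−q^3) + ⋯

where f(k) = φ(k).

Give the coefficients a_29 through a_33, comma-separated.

q^29  k|29↦φ(k): 29:28 1:1  a_29=29
n=30: 1·30 2·15 3·10 5·6 6·5 10·3 15·2 30·1  φ→[1+1+2+4+2+4+8+8]=30
[q^31] φ(1)=1,φ(31)=30 ⇒ 31
q^32  k|32↦φ(k): 1:1 2:1 4:2 8:4 16:8 32:16  a_32=32
d|33:{1,3,11,33}  Σφ=1+2+10+20=33

29, 30, 31, 32, 33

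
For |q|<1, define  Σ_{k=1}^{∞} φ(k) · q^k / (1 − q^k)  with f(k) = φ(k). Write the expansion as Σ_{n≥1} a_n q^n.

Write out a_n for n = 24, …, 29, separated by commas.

[q^24] φ(24)=8,φ(12)=4,φ(8)=4,φ(6)=2,φ(4)=2,φ(3)=2,φ(2)=1,φ(1)=1 ⇒ 24
[q^25] φ(1)=1,φ(5)=4,φ(25)=20 ⇒ 25
[q^26] φ(26)=12,φ(13)=12,φ(2)=1,φ(1)=1 ⇒ 26
d|27:{27,9,3,1}  Σφ=18+6+2+1=27
q^28  k|28↦φ(k): 1:1 2:1 4:2 7:6 14:6 28:12  a_28=28
q^29  k|29↦φ(k): 1:1 29:28  a_29=29

24, 25, 26, 27, 28, 29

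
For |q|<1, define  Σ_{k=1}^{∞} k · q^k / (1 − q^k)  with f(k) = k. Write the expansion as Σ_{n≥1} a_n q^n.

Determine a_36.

a_36 = 91

q^36  k|36↦f(k): 36:36 18:18 12:12 9:9 6:6 4:4 3:3 2:2 1:1  a_36=91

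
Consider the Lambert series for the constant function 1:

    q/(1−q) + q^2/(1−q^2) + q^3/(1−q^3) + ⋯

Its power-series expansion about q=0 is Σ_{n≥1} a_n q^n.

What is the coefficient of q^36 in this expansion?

a_36 = 9

n=36: 36·1 18·2 12·3 9·4 6·6 4·9 3·12 2·18 1·36  f→[1+1+1+1+1+1+1+1+1]=9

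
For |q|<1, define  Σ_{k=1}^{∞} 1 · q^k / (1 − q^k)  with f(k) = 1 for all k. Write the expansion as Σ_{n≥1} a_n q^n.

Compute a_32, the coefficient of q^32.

a_32 = 6

q^32  k|32↦f(k): 1:1 2:1 4:1 8:1 16:1 32:1  a_32=6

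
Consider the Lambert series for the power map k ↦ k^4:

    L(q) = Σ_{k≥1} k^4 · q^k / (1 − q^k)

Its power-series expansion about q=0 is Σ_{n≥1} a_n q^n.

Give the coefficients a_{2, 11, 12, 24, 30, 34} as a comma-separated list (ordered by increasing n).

17, 14642, 22386, 358258, 872644, 1419874

[q^2] f(2)=16,f(1)=1 ⇒ 17
d|11:{1,11}  Σf=1+14641=14642
d|12:{1,2,3,4,6,12}  Σf=1+16+81+256+1296+20736=22386
q^24  k|24↦f(k): 24:331776 12:20736 8:4096 6:1296 4:256 3:81 2:16 1:1  a_24=358258
q^30  k|30↦f(k): 30:810000 15:50625 10:10000 6:1296 5:625 3:81 2:16 1:1  a_30=872644
[q^34] f(34)=1336336,f(17)=83521,f(2)=16,f(1)=1 ⇒ 1419874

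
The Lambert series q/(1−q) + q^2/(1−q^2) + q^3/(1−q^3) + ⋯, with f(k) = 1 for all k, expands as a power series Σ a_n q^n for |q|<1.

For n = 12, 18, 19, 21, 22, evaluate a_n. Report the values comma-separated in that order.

6, 6, 2, 4, 4

d|12:{1,2,3,4,6,12}  Σf=1+1+1+1+1+1=6
d|18:{18,9,6,3,2,1}  Σf=1+1+1+1+1+1=6
n=19: 19·1 1·19  f→[1+1]=2
[q^21] f(21)=1,f(7)=1,f(3)=1,f(1)=1 ⇒ 4
d|22:{1,2,11,22}  Σf=1+1+1+1=4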